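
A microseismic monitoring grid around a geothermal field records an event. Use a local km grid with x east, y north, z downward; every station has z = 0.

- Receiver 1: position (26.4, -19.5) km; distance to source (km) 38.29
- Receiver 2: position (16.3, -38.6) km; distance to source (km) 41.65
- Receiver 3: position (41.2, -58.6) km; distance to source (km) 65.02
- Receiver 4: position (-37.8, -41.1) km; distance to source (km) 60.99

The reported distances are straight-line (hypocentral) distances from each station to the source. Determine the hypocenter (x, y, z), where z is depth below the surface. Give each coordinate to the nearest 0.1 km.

Each station gives a sphere (x−x_i)² + (y−y_i)² + z² = d_i² (stations at z=0).
Subtracting the Receiver 1 sphere from Receiver 2 and Receiver 3: z² cancels, leaving linear equations in x and y:
-20.2 x − 38.2 y = 409.84
29.6 x − 78.2 y = 1292.71
Solving: x ≈ 6.395, y ≈ -14.110 km (keep extra digits for the depth step; rounded: 6.4, -14.1).
Then from the Receiver 1 sphere: z² = 38.29² − (x − 26.4)² − (y + 19.5)² with x = 6.395, y = -14.110, so z ≈ 32.200 ≈ 32.2 km.

(6.4, -14.1, 32.2)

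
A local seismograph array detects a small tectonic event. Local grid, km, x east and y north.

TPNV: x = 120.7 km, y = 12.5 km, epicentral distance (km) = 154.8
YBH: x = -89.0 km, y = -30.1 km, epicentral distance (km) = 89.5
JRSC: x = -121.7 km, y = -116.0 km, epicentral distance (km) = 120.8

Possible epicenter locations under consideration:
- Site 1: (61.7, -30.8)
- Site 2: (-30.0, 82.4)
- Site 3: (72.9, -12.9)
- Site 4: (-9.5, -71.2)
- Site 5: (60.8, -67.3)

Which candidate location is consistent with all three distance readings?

Site 4

For each candidate, compare |candidate − station| to the reported distance:
Site 1: residuals TPNV 81.6, YBH 61.2, JRSC 81.4 → max 81.6 km
Site 2: residuals TPNV 11.3, YBH 37.5, JRSC 97.8 → max 97.8 km
Site 3: residuals TPNV 100.7, YBH 73.3, JRSC 99.4 → max 100.7 km
Site 4: residuals TPNV 0.0, YBH 0.0, JRSC 0.0 → max 0.0 km
Site 5: residuals TPNV 55.0, YBH 64.8, JRSC 68.1 → max 68.1 km
Only Site 4 has all residuals ≈ 0.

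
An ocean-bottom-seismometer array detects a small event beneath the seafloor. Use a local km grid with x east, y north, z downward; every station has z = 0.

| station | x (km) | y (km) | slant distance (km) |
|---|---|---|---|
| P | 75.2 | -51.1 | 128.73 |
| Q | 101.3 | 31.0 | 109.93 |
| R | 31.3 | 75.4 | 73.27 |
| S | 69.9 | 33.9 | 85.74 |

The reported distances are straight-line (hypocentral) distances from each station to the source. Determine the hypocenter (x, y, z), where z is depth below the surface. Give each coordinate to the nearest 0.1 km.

Each station gives a sphere (x−x_i)² + (y−y_i)² + z² = d_i² (stations at z=0).
Subtracting the P sphere from Q and R: z² cancels, leaving linear equations in x and y:
52.2 x + 164.2 y = 7443.25
-87.8 x + 253.0 y = 9601.52
Solving: x ≈ 11.098, y ≈ 41.802 km (keep extra digits for the depth step; rounded: 11.1, 41.8).
Then from the P sphere: z² = 128.73² − (x − 75.2)² − (y + 51.1)² with x = 11.098, y = 41.802, so z ≈ 61.900 ≈ 61.9 km.
Check against S (with the unrounded solution): distance 85.74 ≈ 85.74 km. ✓

(11.1, 41.8, 61.9)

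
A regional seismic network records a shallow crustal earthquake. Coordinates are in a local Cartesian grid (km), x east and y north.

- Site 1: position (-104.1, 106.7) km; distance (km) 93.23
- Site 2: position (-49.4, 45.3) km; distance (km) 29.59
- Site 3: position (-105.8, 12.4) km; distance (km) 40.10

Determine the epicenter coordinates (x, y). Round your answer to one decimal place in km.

Circle about each station: (x + 104.1)² + (y − 106.7)² = 93.23²; (x + 49.4)² + (y − 45.3)² = 29.59²; (x + 105.8)² + (y − 12.4)² = 40.10².
Subtracting the Site 1 equation from the Site 2 and Site 3 equations removes the quadratic terms:
109.4 x − 122.8 y = -9912.99
-3.4 x − 188.6 y = -3790.48
Solving the 2×2 system: x ≈ -66.7, y ≈ 21.3 km.

x ≈ -66.7 km, y ≈ 21.3 km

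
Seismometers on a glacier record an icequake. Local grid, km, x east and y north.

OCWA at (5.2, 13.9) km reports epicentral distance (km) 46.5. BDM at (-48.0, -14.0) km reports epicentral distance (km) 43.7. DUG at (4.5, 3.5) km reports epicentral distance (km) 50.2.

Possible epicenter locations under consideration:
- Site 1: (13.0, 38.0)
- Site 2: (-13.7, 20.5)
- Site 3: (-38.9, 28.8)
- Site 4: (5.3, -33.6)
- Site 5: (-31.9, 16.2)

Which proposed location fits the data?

For each candidate, compare |candidate − station| to the reported distance:
Site 1: residuals OCWA 21.2, BDM 36.5, DUG 14.7 → max 36.5 km
Site 2: residuals OCWA 26.5, BDM 4.9, DUG 25.3 → max 26.5 km
Site 3: residuals OCWA 0.0, BDM 0.1, DUG 0.0 → max 0.1 km
Site 4: residuals OCWA 1.0, BDM 13.1, DUG 13.1 → max 13.1 km
Site 5: residuals OCWA 9.3, BDM 9.5, DUG 11.6 → max 11.6 km
Only Site 3 has all residuals ≈ 0.

Site 3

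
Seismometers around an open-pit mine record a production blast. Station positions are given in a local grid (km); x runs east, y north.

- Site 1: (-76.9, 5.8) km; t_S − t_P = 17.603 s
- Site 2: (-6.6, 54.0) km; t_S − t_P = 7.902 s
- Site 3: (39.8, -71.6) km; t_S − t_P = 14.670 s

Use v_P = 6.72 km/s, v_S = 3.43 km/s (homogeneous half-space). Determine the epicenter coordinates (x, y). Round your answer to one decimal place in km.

Distance from S−P lag: d = Δt · v_P v_S / (v_P − v_S) = Δt · (6.72·3.43)/(6.72−3.43) ≈ 7.0060·Δt.
So d_Site 1 = 123.33, d_Site 2 = 55.36, d_Site 3 = 102.78 km.
Circle about each station: (x + 76.9)² + (y − 5.8)² = 123.33²; (x + 6.6)² + (y − 54.0)² = 55.36²; (x − 39.8)² + (y + 71.6)² = 102.78².
Subtracting pairs of circle equations eliminates x²+y² and gives linear equations (the radical axes):
140.6 x + 96.4 y = 9157.87
233.4 x − 154.8 y = 5409.91
Solving the 2×2 system: x ≈ 43.8, y ≈ 31.1 km.

x ≈ 43.8 km, y ≈ 31.1 km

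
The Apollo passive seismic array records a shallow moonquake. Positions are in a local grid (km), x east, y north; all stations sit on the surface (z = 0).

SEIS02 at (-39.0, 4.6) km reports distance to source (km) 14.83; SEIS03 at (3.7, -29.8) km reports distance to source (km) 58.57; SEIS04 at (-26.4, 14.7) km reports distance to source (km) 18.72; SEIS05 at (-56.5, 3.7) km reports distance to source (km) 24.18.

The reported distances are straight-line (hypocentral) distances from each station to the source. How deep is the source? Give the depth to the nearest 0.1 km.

Each station gives a sphere (x−x_i)² + (y−y_i)² + z² = d_i² (stations at z=0).
Subtracting the SEIS02 sphere from SEIS03 and SEIS04: z² cancels, leaving linear equations in x and y:
85.4 x − 68.8 y = -3850.95
25.2 x + 20.2 y = -759.62
Solving: x ≈ -37.600, y ≈ 9.301 km (keep extra digits for the depth step; rounded: -37.6, 9.3).
Then from the SEIS02 sphere: z² = 14.83² − (x + 39.0)² − (y − 4.6)² with x = -37.600, y = 9.301, so z ≈ 13.995 ≈ 14.0 km.

depth ≈ 14.0 km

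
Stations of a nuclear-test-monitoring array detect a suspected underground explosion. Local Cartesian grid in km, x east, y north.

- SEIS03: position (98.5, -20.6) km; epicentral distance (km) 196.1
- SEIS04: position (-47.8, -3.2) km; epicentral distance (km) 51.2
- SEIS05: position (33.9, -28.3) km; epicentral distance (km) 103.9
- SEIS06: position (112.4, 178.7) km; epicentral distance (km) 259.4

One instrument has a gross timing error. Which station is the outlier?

Solve using three stations at a time. Using SEIS03, SEIS04, SEIS06 (subtract circle equations pairwise → linear system) gives (x, y) ≈ (-93.3, 20.6).
Distances from that point to each station vs reported:
  SEIS03: calculated 196.1 vs reported 196.1 → residual 0.0 km
  SEIS04: calculated 51.3 vs reported 51.2 → residual 0.1 km
  SEIS05: calculated 136.2 vs reported 103.9 → residual 32.3 km
  SEIS06: calculated 259.4 vs reported 259.4 → residual 0.0 km
SEIS03, SEIS04, SEIS06 are mutually consistent (residuals ≈ 0); SEIS05 is off by 32.3 km.

SEIS05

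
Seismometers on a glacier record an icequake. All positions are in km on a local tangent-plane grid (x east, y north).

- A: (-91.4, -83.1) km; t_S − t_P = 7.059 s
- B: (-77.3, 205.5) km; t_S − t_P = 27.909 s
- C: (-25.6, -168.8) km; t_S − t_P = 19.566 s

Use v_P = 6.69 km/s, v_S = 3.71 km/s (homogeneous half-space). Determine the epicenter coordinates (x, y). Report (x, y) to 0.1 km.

Distance from S−P lag: d = Δt · v_P v_S / (v_P − v_S) = Δt · (6.69·3.71)/(6.69−3.71) ≈ 8.3288·Δt.
So d_A = 58.79, d_B = 232.45, d_C = 162.96 km.
Circle about each station: (x + 91.4)² + (y + 83.1)² = 58.79²; (x + 77.3)² + (y − 205.5)² = 232.45²; (x + 25.6)² + (y + 168.8)² = 162.96².
Subtracting pairs of circle equations eliminates x²+y² and gives linear equations (the radical axes):
28.2 x + 577.2 y = -17630.77
131.6 x − 171.4 y = -9210.47
Solving the 2×2 system: x ≈ -103.2, y ≈ -25.5 km.
Check against A (with the unrounded x, y): √((x + 91.4)²+(y + 83.1)²) = 58.79 ≈ 58.79 km. ✓

x ≈ -103.2 km, y ≈ -25.5 km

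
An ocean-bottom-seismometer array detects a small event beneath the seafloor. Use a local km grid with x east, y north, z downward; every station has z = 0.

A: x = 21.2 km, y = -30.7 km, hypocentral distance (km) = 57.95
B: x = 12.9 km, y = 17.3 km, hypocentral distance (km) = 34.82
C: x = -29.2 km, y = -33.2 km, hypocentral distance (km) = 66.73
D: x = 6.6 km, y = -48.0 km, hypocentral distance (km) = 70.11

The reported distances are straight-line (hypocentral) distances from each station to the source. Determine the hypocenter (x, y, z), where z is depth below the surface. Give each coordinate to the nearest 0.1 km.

(4.6, 13.5, 33.6)

Each station gives a sphere (x−x_i)² + (y−y_i)² + z² = d_i² (stations at z=0).
Subtracting the A sphere from B and C: z² cancels, leaving linear equations in x and y:
-16.6 x + 96.0 y = 1219.54
-100.8 x − 5.0 y = -531.74
Solving: x ≈ 4.606, y ≈ 13.500 km (keep extra digits for the depth step; rounded: 4.6, 13.5).
Then from the A sphere: z² = 57.95² − (x − 21.2)² − (y + 30.7)² with x = 4.606, y = 13.500, so z ≈ 33.604 ≈ 33.6 km.
Check against D (with the unrounded solution): distance 70.11 ≈ 70.11 km. ✓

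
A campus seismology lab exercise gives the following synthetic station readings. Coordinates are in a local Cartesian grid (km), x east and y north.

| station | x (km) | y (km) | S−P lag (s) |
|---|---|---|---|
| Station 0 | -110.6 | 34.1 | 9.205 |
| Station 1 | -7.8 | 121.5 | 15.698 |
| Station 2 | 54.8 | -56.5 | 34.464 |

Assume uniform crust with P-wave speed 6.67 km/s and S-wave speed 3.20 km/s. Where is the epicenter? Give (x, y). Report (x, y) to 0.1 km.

Distance from S−P lag: d = Δt · v_P v_S / (v_P − v_S) = Δt · (6.67·3.20)/(6.67−3.20) ≈ 6.1510·Δt.
So d_Station 0 = 56.62, d_Station 1 = 96.56, d_Station 2 = 211.99 km.
Circle about each station: (x + 110.6)² + (y − 34.1)² = 56.62²; (x + 7.8)² + (y − 121.5)² = 96.56²; (x − 54.8)² + (y + 56.5)² = 211.99².
Subtracting the Station 0 equation from the Station 1 and Station 2 equations removes the quadratic terms:
205.6 x + 174.8 y = -4690.09
330.8 x − 181.2 y = -48933.82
Solving the 2×2 system: x ≈ -98.9, y ≈ 89.5 km.

(-98.9, 89.5)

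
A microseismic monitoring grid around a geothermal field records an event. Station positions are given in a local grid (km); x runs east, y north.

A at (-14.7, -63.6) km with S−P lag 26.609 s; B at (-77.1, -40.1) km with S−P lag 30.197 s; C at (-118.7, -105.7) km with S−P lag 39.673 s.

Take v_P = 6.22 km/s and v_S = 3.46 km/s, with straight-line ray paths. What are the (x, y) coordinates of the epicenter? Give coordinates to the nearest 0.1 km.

Distance from S−P lag: d = Δt · v_P v_S / (v_P − v_S) = Δt · (6.22·3.46)/(6.22−3.46) ≈ 7.7975·Δt.
So d_A = 207.48, d_B = 235.46, d_C = 309.35 km.
Circle about each station: (x + 14.7)² + (y + 63.6)² = 207.48²; (x + 77.1)² + (y + 40.1)² = 235.46²; (x + 118.7)² + (y + 105.7)² = 309.35².
Subtracting the A equation from the B and C equations removes the quadratic terms:
-124.8 x + 47.0 y = -9102.09
-208.0 x − 84.2 y = -31648.34
Solving the 2×2 system: x ≈ 111.1, y ≈ 101.4 km.
Check against A (with the unrounded x, y): √((x + 14.7)²+(y + 63.6)²) = 207.48 ≈ 207.48 km. ✓

(111.1, 101.4)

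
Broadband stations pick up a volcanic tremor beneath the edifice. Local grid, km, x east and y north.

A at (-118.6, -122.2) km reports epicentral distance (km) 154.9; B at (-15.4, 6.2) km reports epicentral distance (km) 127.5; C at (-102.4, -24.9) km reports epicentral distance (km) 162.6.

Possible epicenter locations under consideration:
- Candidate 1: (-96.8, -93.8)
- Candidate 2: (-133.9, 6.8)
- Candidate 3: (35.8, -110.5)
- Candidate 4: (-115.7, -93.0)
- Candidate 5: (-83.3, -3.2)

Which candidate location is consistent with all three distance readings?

For each candidate, compare |candidate − station| to the reported distance:
Candidate 1: residuals A 119.1, B 1.4, C 93.5 → max 119.1 km
Candidate 2: residuals A 25.0, B 9.0, C 117.9 → max 117.9 km
Candidate 3: residuals A 0.1, B 0.1, C 0.0 → max 0.1 km
Candidate 4: residuals A 125.6, B 13.6, C 93.2 → max 125.6 km
Candidate 5: residuals A 30.8, B 59.0, C 133.7 → max 133.7 km
Only Candidate 3 has all residuals ≈ 0.

Candidate 3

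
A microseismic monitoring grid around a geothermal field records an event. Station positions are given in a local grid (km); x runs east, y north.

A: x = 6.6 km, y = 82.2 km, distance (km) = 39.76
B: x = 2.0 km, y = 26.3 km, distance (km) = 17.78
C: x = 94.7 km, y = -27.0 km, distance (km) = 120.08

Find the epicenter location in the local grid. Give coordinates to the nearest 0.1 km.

Circle about each station: (x − 6.6)² + (y − 82.2)² = 39.76²; (x − 2.0)² + (y − 26.3)² = 17.78²; (x − 94.7)² + (y + 27.0)² = 120.08².
Subtracting the A equation from the B and C equations removes the quadratic terms:
-9.2 x − 111.8 y = -4839.98
176.2 x − 218.4 y = -9941.66
Solving the 2×2 system: x ≈ -2.5, y ≈ 43.5 km.
Check against A (with the unrounded x, y): √((x − 6.6)²+(y − 82.2)²) = 39.76 ≈ 39.76 km. ✓

x ≈ -2.5 km, y ≈ 43.5 km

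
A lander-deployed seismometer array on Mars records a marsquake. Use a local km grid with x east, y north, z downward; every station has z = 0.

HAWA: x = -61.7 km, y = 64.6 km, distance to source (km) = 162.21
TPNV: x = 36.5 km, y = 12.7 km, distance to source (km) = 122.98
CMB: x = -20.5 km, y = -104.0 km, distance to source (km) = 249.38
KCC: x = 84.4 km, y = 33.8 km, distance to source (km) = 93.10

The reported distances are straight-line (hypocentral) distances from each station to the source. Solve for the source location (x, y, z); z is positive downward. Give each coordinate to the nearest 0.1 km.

Each station gives a sphere (x−x_i)² + (y−y_i)² + z² = d_i² (stations at z=0).
Subtracting the HAWA sphere from TPNV and CMB: z² cancels, leaving linear equations in x and y:
196.4 x − 103.8 y = 4701.49
82.4 x − 337.2 y = -32622.10
Solving: x ≈ 86.202, y ≈ 117.809 km (keep extra digits for the depth step; rounded: 86.2, 117.8).
Then from the HAWA sphere: z² = 162.21² − (x + 61.7)² − (y − 64.6)² with x = 86.202, y = 117.809, so z ≈ 40.073 ≈ 40.1 km.
Check against KCC (with the unrounded solution): distance 93.09 ≈ 93.10 km. ✓

(86.2, 117.8, 40.1)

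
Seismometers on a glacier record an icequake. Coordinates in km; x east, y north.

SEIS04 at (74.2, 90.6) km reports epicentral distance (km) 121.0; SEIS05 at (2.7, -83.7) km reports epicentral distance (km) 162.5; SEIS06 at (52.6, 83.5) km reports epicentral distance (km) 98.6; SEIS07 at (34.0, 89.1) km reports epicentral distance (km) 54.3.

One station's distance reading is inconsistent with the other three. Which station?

SEIS07

Solve using three stations at a time. Using SEIS04, SEIS05, SEIS06 (subtract circle equations pairwise → linear system) gives (x, y) ≈ (-45.4, 71.6).
Distances from that point to each station vs reported:
  SEIS04: calculated 121.1 vs reported 121.0 → residual 0.1 km
  SEIS05: calculated 162.6 vs reported 162.5 → residual 0.1 km
  SEIS06: calculated 98.7 vs reported 98.6 → residual 0.1 km
  SEIS07: calculated 81.3 vs reported 54.3 → residual 27.0 km
SEIS04, SEIS05, SEIS06 are mutually consistent (residuals ≈ 0); SEIS07 is off by 27.0 km.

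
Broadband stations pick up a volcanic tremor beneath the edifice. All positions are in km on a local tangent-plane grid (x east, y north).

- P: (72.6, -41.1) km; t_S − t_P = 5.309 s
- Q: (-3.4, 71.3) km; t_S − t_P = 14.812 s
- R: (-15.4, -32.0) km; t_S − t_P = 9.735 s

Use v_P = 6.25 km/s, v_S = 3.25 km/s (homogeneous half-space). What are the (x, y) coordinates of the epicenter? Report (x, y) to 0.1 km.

x ≈ 48.2 km, y ≈ -14.7 km

Distance from S−P lag: d = Δt · v_P v_S / (v_P − v_S) = Δt · (6.25·3.25)/(6.25−3.25) ≈ 6.7708·Δt.
So d_P = 35.95, d_Q = 100.29, d_R = 65.91 km.
Circle about each station: (x − 72.6)² + (y + 41.1)² = 35.95²; (x + 3.4)² + (y − 71.3)² = 100.29²; (x + 15.4)² + (y + 32.0)² = 65.91².
Subtracting pairs of circle equations eliminates x²+y² and gives linear equations (the radical axes):
-152.0 x + 224.8 y = -10630.40
-176.0 x + 18.2 y = -8750.54
Solving the 2×2 system: x ≈ 48.2, y ≈ -14.7 km.
Check against P (with the unrounded x, y): √((x − 72.6)²+(y + 41.1)²) = 35.95 ≈ 35.95 km. ✓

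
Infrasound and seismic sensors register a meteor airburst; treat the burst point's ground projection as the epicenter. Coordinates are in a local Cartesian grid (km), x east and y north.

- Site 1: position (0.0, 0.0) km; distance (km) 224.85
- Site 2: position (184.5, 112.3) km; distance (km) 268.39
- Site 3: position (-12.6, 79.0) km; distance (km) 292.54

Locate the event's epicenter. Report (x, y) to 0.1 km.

x ≈ 162.7 km, y ≈ -155.2 km

Circle about each station: x² + y² = 224.85²; (x − 184.5)² + (y − 112.3)² = 268.39²; (x + 12.6)² + (y − 79.0)² = 292.54².
Subtracting pairs of circle equations eliminates x²+y² and gives linear equations (the radical axes):
369.0 x + 224.6 y = 25175.87
-25.2 x + 158.0 y = -28622.37
Solving the 2×2 system: x ≈ 162.7, y ≈ -155.2 km.
Check against Site 1 (with the unrounded x, y): √(x²+y²) = 224.85 ≈ 224.85 km. ✓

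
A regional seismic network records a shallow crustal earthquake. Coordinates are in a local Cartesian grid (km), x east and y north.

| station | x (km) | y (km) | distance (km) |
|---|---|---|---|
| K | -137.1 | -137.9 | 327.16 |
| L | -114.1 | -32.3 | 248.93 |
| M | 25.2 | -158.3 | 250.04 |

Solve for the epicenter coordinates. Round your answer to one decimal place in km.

Circle about each station: (x + 137.1)² + (y + 137.9)² = 327.16²; (x + 114.1)² + (y + 32.3)² = 248.93²; (x − 25.2)² + (y + 158.3)² = 250.04².
Subtracting pairs of circle equations eliminates x²+y² and gives linear equations (the radical axes):
46.0 x + 211.2 y = 21316.80
324.6 x − 40.8 y = 32394.77
Solving the 2×2 system: x ≈ 109.5, y ≈ 77.1 km.

(109.5, 77.1)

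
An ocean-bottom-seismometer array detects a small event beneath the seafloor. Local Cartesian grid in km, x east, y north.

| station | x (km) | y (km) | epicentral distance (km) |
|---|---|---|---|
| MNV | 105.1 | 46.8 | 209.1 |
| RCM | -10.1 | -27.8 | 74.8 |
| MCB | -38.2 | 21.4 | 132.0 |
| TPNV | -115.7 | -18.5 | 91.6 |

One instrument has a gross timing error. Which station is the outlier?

MCB

Solve using three stations at a time. Using MNV, RCM, TPNV (subtract circle equations pairwise → linear system) gives (x, y) ≈ (-55.3, -87.3).
Distances from that point to each station vs reported:
  MNV: calculated 209.1 vs reported 209.1 → residual 0.0 km
  RCM: calculated 74.7 vs reported 74.8 → residual 0.1 km
  MCB: calculated 110.0 vs reported 132.0 → residual 22.0 km
  TPNV: calculated 91.5 vs reported 91.6 → residual 0.1 km
MNV, RCM, TPNV are mutually consistent (residuals ≈ 0); MCB is off by 22.0 km.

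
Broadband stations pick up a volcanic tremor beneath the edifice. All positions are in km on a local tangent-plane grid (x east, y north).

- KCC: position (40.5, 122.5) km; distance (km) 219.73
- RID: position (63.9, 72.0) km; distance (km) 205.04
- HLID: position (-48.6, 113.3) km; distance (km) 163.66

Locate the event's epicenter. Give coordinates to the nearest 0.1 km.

Circle about each station: (x − 40.5)² + (y − 122.5)² = 219.73²; (x − 63.9)² + (y − 72.0)² = 205.04²; (x + 48.6)² + (y − 113.3)² = 163.66².
Subtracting pairs of circle equations eliminates x²+y² and gives linear equations (the radical axes):
46.8 x − 101.0 y = -1139.42
-178.2 x − 18.4 y = 20049.03
Solving the 2×2 system: x ≈ -108.5, y ≈ -39.0 km.

(-108.5, -39.0)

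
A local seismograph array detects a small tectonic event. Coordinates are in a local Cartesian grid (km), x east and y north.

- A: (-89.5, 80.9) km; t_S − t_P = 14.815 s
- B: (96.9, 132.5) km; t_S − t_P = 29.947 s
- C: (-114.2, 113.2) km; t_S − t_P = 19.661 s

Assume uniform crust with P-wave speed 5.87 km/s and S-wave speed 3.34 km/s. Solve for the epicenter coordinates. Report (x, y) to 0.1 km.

(-67.1, -31.7)

Distance from S−P lag: d = Δt · v_P v_S / (v_P − v_S) = Δt · (5.87·3.34)/(5.87−3.34) ≈ 7.7493·Δt.
So d_A = 114.81, d_B = 232.07, d_C = 152.36 km.
Circle about each station: (x + 89.5)² + (y − 80.9)² = 114.81²; (x − 96.9)² + (y − 132.5)² = 232.07²; (x + 114.2)² + (y − 113.2)² = 152.36².
Subtracting the A equation from the B and C equations removes the quadratic terms:
372.8 x + 103.2 y = -28284.35
-49.4 x + 64.6 y = 1268.59
Solving the 2×2 system: x ≈ -67.1, y ≈ -31.7 km.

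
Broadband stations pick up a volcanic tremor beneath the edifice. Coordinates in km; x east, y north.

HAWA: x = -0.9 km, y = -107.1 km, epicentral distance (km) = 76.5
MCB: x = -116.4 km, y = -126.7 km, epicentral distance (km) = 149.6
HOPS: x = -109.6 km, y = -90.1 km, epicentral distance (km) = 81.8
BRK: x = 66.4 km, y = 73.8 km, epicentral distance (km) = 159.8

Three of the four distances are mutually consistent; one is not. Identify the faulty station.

MCB

Solve using three stations at a time. Using HAWA, HOPS, BRK (subtract circle equations pairwise → linear system) gives (x, y) ≈ (-42.7, -43.0).
Distances from that point to each station vs reported:
  HAWA: calculated 76.5 vs reported 76.5 → residual 0.0 km
  MCB: calculated 111.5 vs reported 149.6 → residual 38.1 km
  HOPS: calculated 81.8 vs reported 81.8 → residual 0.0 km
  BRK: calculated 159.8 vs reported 159.8 → residual 0.0 km
HAWA, HOPS, BRK are mutually consistent (residuals ≈ 0); MCB is off by 38.1 km.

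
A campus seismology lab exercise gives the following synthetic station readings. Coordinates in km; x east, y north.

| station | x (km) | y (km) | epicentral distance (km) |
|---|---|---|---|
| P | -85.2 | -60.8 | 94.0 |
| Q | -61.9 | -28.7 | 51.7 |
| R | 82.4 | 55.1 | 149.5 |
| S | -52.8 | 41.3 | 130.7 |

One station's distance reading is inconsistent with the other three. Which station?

Solve using three stations at a time. Using P, R, S (subtract circle equations pairwise → linear system) gives (x, y) ≈ (7.8, -74.5).
Distances from that point to each station vs reported:
  P: calculated 94.1 vs reported 94.0 → residual 0.1 km
  Q: calculated 83.4 vs reported 51.7 → residual 31.7 km
  R: calculated 149.5 vs reported 149.5 → residual 0.0 km
  S: calculated 130.7 vs reported 130.7 → residual 0.0 km
P, R, S are mutually consistent (residuals ≈ 0); Q is off by 31.7 km.

Q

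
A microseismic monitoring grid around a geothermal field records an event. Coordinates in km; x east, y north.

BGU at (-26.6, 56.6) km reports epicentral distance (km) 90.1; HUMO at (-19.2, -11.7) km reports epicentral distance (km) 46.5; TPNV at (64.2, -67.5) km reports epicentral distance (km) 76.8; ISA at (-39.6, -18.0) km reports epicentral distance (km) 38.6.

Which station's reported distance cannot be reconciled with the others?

HUMO

Solve using three stations at a time. Using BGU, TPNV, ISA (subtract circle equations pairwise → linear system) gives (x, y) ≈ (-3.0, -30.4).
Distances from that point to each station vs reported:
  BGU: calculated 90.1 vs reported 90.1 → residual 0.0 km
  HUMO: calculated 24.7 vs reported 46.5 → residual 21.8 km
  TPNV: calculated 76.8 vs reported 76.8 → residual 0.0 km
  ISA: calculated 38.6 vs reported 38.6 → residual 0.0 km
BGU, TPNV, ISA are mutually consistent (residuals ≈ 0); HUMO is off by 21.8 km.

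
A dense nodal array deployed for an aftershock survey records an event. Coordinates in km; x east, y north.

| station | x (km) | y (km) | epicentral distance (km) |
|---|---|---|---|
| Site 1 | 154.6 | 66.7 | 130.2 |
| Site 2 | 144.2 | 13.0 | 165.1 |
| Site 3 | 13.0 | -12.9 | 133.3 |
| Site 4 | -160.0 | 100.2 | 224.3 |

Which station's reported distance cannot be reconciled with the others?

Solve using three stations at a time. Using Site 1, Site 2, Site 4 (subtract circle equations pairwise → linear system) gives (x, y) ≈ (57.8, 153.6).
Distances from that point to each station vs reported:
  Site 1: calculated 130.1 vs reported 130.2 → residual 0.1 km
  Site 2: calculated 165.0 vs reported 165.1 → residual 0.1 km
  Site 3: calculated 172.4 vs reported 133.3 → residual 39.1 km
  Site 4: calculated 224.2 vs reported 224.3 → residual 0.1 km
Site 1, Site 2, Site 4 are mutually consistent (residuals ≈ 0); Site 3 is off by 39.1 km.

Site 3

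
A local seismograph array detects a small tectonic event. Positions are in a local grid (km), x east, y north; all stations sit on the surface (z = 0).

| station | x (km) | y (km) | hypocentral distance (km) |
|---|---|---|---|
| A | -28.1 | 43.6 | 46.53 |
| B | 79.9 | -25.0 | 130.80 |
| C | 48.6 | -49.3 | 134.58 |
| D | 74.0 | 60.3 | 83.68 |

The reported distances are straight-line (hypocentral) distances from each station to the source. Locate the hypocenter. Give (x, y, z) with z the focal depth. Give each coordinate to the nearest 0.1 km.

Each station gives a sphere (x−x_i)² + (y−y_i)² + z² = d_i² (stations at z=0).
Subtracting the A sphere from B and C: z² cancels, leaving linear equations in x and y:
216.0 x − 137.2 y = -10625.16
153.4 x − 185.8 y = -13844.86
Solving: x ≈ -3.911, y ≈ 71.286 km (keep extra digits for the depth step; rounded: -3.9, 71.3).
Then from the A sphere: z² = 46.53² − (x + 28.1)² − (y − 43.6)² with x = -3.911, y = 71.286, so z ≈ 28.520 ≈ 28.5 km.
Check against D (with the unrounded solution): distance 83.69 ≈ 83.68 km. ✓

x ≈ -3.9 km, y ≈ 71.3 km, depth ≈ 28.5 km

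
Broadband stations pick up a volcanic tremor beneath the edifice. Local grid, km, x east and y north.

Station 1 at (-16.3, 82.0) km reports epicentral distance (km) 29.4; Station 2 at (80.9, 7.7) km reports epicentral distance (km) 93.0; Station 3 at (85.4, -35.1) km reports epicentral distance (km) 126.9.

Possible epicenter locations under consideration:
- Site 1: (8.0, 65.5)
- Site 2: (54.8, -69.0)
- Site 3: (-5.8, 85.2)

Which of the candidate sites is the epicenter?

Site 1

For each candidate, compare |candidate − station| to the reported distance:
Site 1: residuals Station 1 0.0, Station 2 0.0, Station 3 0.0 → max 0.0 km
Site 2: residuals Station 1 137.5, Station 2 12.0, Station 3 81.2 → max 137.5 km
Site 3: residuals Station 1 18.4, Station 2 23.3, Station 3 24.1 → max 24.1 km
Only Site 1 has all residuals ≈ 0.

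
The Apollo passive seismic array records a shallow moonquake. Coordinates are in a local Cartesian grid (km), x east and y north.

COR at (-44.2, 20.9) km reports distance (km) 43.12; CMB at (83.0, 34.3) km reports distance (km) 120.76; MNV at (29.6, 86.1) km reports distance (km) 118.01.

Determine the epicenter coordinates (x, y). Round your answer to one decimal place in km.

Circle about each station: (x + 44.2)² + (y − 20.9)² = 43.12²; (x − 83.0)² + (y − 34.3)² = 120.76²; (x − 29.6)² + (y − 86.1)² = 118.01².
Subtracting the COR equation from the CMB and MNV equations removes the quadratic terms:
254.4 x + 26.8 y = -7048.60
147.6 x + 130.4 y = -6168.11
Solving the 2×2 system: x ≈ -25.8, y ≈ -18.1 km.
Check against COR (with the unrounded x, y): √((x + 44.2)²+(y − 20.9)²) = 43.12 ≈ 43.12 km. ✓

x ≈ -25.8 km, y ≈ -18.1 km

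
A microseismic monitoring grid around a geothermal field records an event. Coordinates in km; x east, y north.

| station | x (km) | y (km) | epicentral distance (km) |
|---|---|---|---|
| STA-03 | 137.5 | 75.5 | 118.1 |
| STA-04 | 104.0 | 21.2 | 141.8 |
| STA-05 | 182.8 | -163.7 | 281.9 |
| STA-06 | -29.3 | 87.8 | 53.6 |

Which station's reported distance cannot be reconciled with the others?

STA-04

Solve using three stations at a time. Using STA-03, STA-05, STA-06 (subtract circle equations pairwise → linear system) gives (x, y) ≈ (19.8, 66.3).
Distances from that point to each station vs reported:
  STA-03: calculated 118.1 vs reported 118.1 → residual 0.0 km
  STA-04: calculated 95.5 vs reported 141.8 → residual 46.3 km
  STA-05: calculated 281.9 vs reported 281.9 → residual 0.0 km
  STA-06: calculated 53.6 vs reported 53.6 → residual 0.0 km
STA-03, STA-05, STA-06 are mutually consistent (residuals ≈ 0); STA-04 is off by 46.3 km.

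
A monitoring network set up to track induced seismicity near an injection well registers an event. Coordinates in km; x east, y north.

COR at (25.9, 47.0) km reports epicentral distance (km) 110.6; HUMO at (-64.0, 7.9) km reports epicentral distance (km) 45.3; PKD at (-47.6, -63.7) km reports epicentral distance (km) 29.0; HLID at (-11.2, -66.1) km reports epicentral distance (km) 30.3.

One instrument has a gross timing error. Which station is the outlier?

HLID

Solve using three stations at a time. Using COR, HUMO, PKD (subtract circle equations pairwise → linear system) gives (x, y) ≈ (-48.6, -34.7).
Distances from that point to each station vs reported:
  COR: calculated 110.6 vs reported 110.6 → residual 0.0 km
  HUMO: calculated 45.3 vs reported 45.3 → residual 0.0 km
  PKD: calculated 29.0 vs reported 29.0 → residual 0.0 km
  HLID: calculated 48.8 vs reported 30.3 → residual 18.5 km
COR, HUMO, PKD are mutually consistent (residuals ≈ 0); HLID is off by 18.5 km.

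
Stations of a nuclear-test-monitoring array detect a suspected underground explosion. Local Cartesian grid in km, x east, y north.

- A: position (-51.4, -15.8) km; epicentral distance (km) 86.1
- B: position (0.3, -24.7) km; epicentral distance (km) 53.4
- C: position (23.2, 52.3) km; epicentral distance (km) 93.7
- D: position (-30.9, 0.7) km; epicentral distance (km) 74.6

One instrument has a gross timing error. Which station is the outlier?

Solve using three stations at a time. Using A, C, D (subtract circle equations pairwise → linear system) gives (x, y) ≈ (31.0, -41.2).
Distances from that point to each station vs reported:
  A: calculated 86.2 vs reported 86.1 → residual 0.1 km
  B: calculated 34.8 vs reported 53.4 → residual 18.6 km
  C: calculated 93.8 vs reported 93.7 → residual 0.1 km
  D: calculated 74.7 vs reported 74.6 → residual 0.1 km
A, C, D are mutually consistent (residuals ≈ 0); B is off by 18.6 km.

B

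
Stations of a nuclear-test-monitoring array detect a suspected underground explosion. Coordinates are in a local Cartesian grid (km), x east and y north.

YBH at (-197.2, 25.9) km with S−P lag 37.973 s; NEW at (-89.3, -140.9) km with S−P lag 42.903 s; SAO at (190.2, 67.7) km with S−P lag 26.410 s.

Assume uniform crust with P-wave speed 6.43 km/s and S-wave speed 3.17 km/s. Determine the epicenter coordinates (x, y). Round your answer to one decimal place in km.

28.3 km east, 100.2 km north

Distance from S−P lag: d = Δt · v_P v_S / (v_P − v_S) = Δt · (6.43·3.17)/(6.43−3.17) ≈ 6.2525·Δt.
So d_YBH = 237.43, d_NEW = 268.25, d_SAO = 165.13 km.
Circle about each station: (x + 197.2)² + (y − 25.9)² = 237.43²; (x + 89.3)² + (y + 140.9)² = 268.25²; (x − 190.2)² + (y − 67.7)² = 165.13².
Subtracting pairs of circle equations eliminates x²+y² and gives linear equations (the radical axes):
215.8 x − 333.6 y = -27316.41
774.8 x + 83.6 y = 30305.77
Solving the 2×2 system: x ≈ 28.3, y ≈ 100.2 km.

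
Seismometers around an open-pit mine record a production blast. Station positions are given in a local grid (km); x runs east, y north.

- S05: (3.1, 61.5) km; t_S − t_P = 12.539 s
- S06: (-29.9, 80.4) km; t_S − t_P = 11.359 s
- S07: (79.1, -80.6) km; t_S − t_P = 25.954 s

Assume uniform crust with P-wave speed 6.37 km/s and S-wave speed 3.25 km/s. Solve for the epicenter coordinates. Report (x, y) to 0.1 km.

Distance from S−P lag: d = Δt · v_P v_S / (v_P − v_S) = Δt · (6.37·3.25)/(6.37−3.25) ≈ 6.6354·Δt.
So d_S05 = 83.20, d_S06 = 75.37, d_S07 = 172.22 km.
Circle about each station: (x − 3.1)² + (y − 61.5)² = 83.20²; (x + 29.9)² + (y − 80.4)² = 75.37²; (x − 79.1)² + (y + 80.6)² = 172.22².
Subtracting pairs of circle equations eliminates x²+y² and gives linear equations (the radical axes):
-66.0 x + 37.8 y = 4807.91
152.0 x − 284.2 y = -13776.18
Solving the 2×2 system: x ≈ -65.0, y ≈ 13.7 km.

-65.0 km east, 13.7 km north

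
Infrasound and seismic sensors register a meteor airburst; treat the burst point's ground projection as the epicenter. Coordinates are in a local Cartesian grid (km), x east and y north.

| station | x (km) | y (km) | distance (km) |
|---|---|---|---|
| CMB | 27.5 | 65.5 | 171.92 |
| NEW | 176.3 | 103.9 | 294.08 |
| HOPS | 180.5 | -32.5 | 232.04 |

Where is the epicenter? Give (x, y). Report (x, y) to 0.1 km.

x ≈ -44.1 km, y ≈ -90.8 km

Circle about each station: (x − 27.5)² + (y − 65.5)² = 171.92²; (x − 176.3)² + (y − 103.9)² = 294.08²; (x − 180.5)² + (y + 32.5)² = 232.04².
Subtracting the CMB equation from the NEW and HOPS equations removes the quadratic terms:
297.6 x + 76.8 y = -20096.16
306.0 x − 196.0 y = 4303.92
Solving the 2×2 system: x ≈ -44.1, y ≈ -90.8 km.
Check against CMB (with the unrounded x, y): √((x − 27.5)²+(y − 65.5)²) = 171.92 ≈ 171.92 km. ✓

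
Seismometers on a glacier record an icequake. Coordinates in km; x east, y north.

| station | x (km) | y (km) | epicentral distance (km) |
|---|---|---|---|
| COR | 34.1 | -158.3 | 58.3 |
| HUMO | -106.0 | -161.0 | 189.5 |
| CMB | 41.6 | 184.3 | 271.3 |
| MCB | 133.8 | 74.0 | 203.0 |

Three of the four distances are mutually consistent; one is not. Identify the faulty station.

CMB

Solve using three stations at a time. Using COR, HUMO, MCB (subtract circle equations pairwise → linear system) gives (x, y) ≈ (79.3, -121.6).
Distances from that point to each station vs reported:
  COR: calculated 58.3 vs reported 58.3 → residual 0.0 km
  HUMO: calculated 189.5 vs reported 189.5 → residual 0.0 km
  CMB: calculated 308.2 vs reported 271.3 → residual 36.9 km
  MCB: calculated 203.0 vs reported 203.0 → residual 0.0 km
COR, HUMO, MCB are mutually consistent (residuals ≈ 0); CMB is off by 36.9 km.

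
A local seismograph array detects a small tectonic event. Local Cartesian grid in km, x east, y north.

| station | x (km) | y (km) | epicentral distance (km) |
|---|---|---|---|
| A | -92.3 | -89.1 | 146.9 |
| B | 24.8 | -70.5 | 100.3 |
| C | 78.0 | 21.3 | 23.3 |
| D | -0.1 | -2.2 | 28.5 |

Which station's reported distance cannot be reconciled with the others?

C

Solve using three stations at a time. Using A, B, D (subtract circle equations pairwise → linear system) gives (x, y) ≈ (-1.4, 26.3).
Distances from that point to each station vs reported:
  A: calculated 146.9 vs reported 146.9 → residual 0.0 km
  B: calculated 100.3 vs reported 100.3 → residual 0.0 km
  C: calculated 79.6 vs reported 23.3 → residual 56.3 km
  D: calculated 28.6 vs reported 28.5 → residual 0.1 km
A, B, D are mutually consistent (residuals ≈ 0); C is off by 56.3 km.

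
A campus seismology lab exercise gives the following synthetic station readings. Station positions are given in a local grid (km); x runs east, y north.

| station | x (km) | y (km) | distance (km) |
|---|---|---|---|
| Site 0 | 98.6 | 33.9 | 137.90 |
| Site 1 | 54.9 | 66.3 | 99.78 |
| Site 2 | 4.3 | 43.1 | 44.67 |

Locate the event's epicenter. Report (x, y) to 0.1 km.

Circle about each station: (x − 98.6)² + (y − 33.9)² = 137.90²; (x − 54.9)² + (y − 66.3)² = 99.78²; (x − 4.3)² + (y − 43.1)² = 44.67².
Subtracting pairs of circle equations eliminates x²+y² and gives linear equations (the radical axes):
-87.4 x + 64.8 y = 5598.89
-188.6 x + 18.4 y = 8025.93
Solving the 2×2 system: x ≈ -39.3, y ≈ 33.4 km.

-39.3 km east, 33.4 km north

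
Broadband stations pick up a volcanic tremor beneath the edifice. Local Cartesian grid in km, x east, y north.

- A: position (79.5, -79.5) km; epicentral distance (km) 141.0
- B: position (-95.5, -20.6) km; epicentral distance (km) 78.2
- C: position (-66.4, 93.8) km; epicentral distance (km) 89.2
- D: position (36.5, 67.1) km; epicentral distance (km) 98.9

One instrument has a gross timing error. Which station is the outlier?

Solve using three stations at a time. Using A, B, C (subtract circle equations pairwise → linear system) gives (x, y) ≈ (-25.6, 14.5).
Distances from that point to each station vs reported:
  A: calculated 141.0 vs reported 141.0 → residual 0.0 km
  B: calculated 78.2 vs reported 78.2 → residual 0.0 km
  C: calculated 89.2 vs reported 89.2 → residual 0.0 km
  D: calculated 81.4 vs reported 98.9 → residual 17.5 km
A, B, C are mutually consistent (residuals ≈ 0); D is off by 17.5 km.

D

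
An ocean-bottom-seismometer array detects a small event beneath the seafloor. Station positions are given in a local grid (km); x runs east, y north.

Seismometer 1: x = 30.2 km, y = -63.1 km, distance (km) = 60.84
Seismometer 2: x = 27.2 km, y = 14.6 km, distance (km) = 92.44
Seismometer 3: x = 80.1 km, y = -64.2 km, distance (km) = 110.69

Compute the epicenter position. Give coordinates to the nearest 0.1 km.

x ≈ -30.4 km, y ≈ -57.7 km

Circle about each station: (x − 30.2)² + (y + 63.1)² = 60.84²; (x − 27.2)² + (y − 14.6)² = 92.44²; (x − 80.1)² + (y + 64.2)² = 110.69².
Subtracting the Seismometer 1 equation from the Seismometer 2 and Seismometer 3 equations removes the quadratic terms:
-6.0 x + 155.4 y = -8784.30
99.8 x − 2.2 y = -2906.77
Solving the 2×2 system: x ≈ -30.4, y ≈ -57.7 km.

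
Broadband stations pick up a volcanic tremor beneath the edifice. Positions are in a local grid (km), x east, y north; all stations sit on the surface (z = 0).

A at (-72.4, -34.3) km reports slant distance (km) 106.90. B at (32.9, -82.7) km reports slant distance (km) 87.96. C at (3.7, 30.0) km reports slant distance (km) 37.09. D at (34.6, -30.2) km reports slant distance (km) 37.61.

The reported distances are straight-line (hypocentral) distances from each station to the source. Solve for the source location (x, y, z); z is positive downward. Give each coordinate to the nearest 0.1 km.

Each station gives a sphere (x−x_i)² + (y−y_i)² + z² = d_i² (stations at z=0).
Subtracting the A sphere from B and C: z² cancels, leaving linear equations in x and y:
210.6 x − 96.8 y = 5194.10
152.2 x + 128.6 y = 4547.38
Solving: x ≈ 26.500, y ≈ 3.997 km (keep extra digits for the depth step; rounded: 26.5, 4.0).
Then from the A sphere: z² = 106.90² − (x + 72.4)² − (y + 34.3)² with x = 26.500, y = 3.997, so z ≈ 13.407 ≈ 13.4 km.

(26.5, 4.0, 13.4)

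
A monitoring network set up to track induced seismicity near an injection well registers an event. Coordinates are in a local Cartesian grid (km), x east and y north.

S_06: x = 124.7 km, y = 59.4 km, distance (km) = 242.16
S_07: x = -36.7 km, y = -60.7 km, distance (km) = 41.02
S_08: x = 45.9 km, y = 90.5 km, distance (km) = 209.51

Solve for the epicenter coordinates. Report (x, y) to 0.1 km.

Circle about each station: (x − 124.7)² + (y − 59.4)² = 242.16²; (x + 36.7)² + (y + 60.7)² = 41.02²; (x − 45.9)² + (y − 90.5)² = 209.51².
Subtracting the S_06 equation from the S_07 and S_08 equations removes the quadratic terms:
-322.8 x − 240.2 y = 42911.76
-157.6 x + 62.2 y = 5965.64
Solving the 2×2 system: x ≈ -70.8, y ≈ -83.5 km.
Check against S_06 (with the unrounded x, y): √((x − 124.7)²+(y − 59.4)²) = 242.16 ≈ 242.16 km. ✓

x ≈ -70.8 km, y ≈ -83.5 km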